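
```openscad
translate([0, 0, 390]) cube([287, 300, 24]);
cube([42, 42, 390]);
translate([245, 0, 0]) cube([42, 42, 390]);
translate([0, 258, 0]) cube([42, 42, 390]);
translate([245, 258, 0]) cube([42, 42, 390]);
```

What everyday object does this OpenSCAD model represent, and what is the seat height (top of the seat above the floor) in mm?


A stool. The seat height is 414 mm.

A 287×300×24 slab at z = 390 on four corner posts — a stool. The seat top is 390 + 24 = 414 mm.


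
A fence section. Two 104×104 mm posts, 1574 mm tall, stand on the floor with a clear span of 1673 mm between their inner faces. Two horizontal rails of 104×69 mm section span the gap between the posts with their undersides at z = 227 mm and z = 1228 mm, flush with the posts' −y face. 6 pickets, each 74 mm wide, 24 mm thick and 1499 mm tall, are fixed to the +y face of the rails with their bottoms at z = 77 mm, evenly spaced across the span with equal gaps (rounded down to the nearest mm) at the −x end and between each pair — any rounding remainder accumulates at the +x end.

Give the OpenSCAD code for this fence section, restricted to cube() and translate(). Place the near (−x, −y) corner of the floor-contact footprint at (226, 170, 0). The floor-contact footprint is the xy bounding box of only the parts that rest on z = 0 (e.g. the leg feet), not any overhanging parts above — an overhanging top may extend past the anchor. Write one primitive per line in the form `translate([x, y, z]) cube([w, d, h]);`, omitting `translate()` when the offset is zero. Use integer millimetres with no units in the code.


translate([226, 170, 0]) cube([104, 104, 1574]);
translate([2003, 170, 0]) cube([104, 104, 1574]);
translate([330, 170, 227]) cube([1673, 104, 69]);
translate([330, 170, 1228]) cube([1673, 104, 69]);
translate([505, 274, 77]) cube([74, 24, 1499]);
translate([754, 274, 77]) cube([74, 24, 1499]);
translate([1003, 274, 77]) cube([74, 24, 1499]);
translate([1252, 274, 77]) cube([74, 24, 1499]);
translate([1501, 274, 77]) cube([74, 24, 1499]);
translate([1750, 274, 77]) cube([74, 24, 1499]);


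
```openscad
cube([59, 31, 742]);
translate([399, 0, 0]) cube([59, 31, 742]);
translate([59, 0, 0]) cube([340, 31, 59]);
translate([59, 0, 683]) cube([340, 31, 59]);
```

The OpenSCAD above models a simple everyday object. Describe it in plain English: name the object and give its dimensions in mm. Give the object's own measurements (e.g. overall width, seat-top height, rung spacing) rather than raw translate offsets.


A rectangular picture frame lying in the x–z plane (depth along y). The opening is 340 mm wide (x) by 624 mm tall (z), surrounded by a border 59 mm wide on all four sides. The frame is 31 mm deep and is made of two full-height vertical stiles with two horizontal rails fitted between them.


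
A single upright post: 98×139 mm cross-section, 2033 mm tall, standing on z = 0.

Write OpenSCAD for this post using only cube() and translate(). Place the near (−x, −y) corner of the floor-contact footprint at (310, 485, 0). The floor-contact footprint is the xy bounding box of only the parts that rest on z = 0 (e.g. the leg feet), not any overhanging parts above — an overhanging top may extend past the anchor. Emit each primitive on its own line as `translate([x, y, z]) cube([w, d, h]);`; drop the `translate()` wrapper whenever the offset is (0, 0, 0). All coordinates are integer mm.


translate([310, 485, 0]) cube([98, 139, 2033]);


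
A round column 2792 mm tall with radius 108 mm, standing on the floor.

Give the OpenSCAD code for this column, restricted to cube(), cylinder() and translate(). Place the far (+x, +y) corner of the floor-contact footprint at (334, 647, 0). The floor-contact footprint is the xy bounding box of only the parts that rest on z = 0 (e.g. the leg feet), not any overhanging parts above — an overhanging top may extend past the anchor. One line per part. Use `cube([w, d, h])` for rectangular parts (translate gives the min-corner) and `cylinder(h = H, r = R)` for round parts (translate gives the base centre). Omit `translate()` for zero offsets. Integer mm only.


translate([226, 539, 0]) cylinder(h = 2792, r = 108);


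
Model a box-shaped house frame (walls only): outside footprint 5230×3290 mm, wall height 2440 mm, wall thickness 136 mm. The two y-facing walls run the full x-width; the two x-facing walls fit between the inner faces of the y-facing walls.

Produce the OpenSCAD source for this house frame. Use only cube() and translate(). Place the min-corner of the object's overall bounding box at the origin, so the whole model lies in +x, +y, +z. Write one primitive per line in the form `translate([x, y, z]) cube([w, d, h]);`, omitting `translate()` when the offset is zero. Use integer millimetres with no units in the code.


cube([5230, 136, 2440]);
translate([0, 3154, 0]) cube([5230, 136, 2440]);
translate([0, 136, 0]) cube([136, 3018, 2440]);
translate([5094, 136, 0]) cube([136, 3018, 2440]);


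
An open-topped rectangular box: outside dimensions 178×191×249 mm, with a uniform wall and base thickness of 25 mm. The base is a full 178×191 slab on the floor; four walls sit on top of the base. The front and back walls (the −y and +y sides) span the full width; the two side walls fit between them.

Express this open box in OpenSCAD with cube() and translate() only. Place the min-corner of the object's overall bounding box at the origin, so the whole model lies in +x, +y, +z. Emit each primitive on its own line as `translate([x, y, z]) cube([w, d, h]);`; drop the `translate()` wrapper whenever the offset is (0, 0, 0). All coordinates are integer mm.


cube([178, 191, 25]);
translate([0, 0, 25]) cube([178, 25, 224]);
translate([0, 166, 25]) cube([178, 25, 224]);
translate([0, 25, 25]) cube([25, 141, 224]);
translate([153, 25, 25]) cube([25, 141, 224]);


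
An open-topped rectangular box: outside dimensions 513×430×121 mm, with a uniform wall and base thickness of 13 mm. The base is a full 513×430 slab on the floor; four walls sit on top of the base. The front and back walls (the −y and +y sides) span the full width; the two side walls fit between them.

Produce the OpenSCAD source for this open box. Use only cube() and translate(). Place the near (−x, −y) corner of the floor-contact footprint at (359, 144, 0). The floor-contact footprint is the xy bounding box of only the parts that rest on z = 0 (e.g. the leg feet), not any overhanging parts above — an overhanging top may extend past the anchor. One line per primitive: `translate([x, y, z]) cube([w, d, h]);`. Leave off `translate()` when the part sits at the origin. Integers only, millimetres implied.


translate([359, 144, 0]) cube([513, 430, 13]);
translate([359, 144, 13]) cube([513, 13, 108]);
translate([359, 561, 13]) cube([513, 13, 108]);
translate([359, 157, 13]) cube([13, 404, 108]);
translate([859, 157, 13]) cube([13, 404, 108]);


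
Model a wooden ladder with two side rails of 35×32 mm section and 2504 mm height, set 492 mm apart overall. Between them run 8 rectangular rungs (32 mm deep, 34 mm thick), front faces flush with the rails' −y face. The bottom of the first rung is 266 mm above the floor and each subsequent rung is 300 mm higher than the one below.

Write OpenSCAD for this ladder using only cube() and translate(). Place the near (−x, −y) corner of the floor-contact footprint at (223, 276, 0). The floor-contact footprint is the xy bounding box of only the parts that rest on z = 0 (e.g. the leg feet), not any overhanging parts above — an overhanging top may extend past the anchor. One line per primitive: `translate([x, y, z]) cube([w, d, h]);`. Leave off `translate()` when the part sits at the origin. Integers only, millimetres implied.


translate([223, 276, 0]) cube([35, 32, 2504]);
translate([680, 276, 0]) cube([35, 32, 2504]);
translate([258, 276, 266]) cube([422, 32, 34]);
translate([258, 276, 566]) cube([422, 32, 34]);
translate([258, 276, 866]) cube([422, 32, 34]);
translate([258, 276, 1166]) cube([422, 32, 34]);
translate([258, 276, 1466]) cube([422, 32, 34]);
translate([258, 276, 1766]) cube([422, 32, 34]);
translate([258, 276, 2066]) cube([422, 32, 34]);
translate([258, 276, 2366]) cube([422, 32, 34]);


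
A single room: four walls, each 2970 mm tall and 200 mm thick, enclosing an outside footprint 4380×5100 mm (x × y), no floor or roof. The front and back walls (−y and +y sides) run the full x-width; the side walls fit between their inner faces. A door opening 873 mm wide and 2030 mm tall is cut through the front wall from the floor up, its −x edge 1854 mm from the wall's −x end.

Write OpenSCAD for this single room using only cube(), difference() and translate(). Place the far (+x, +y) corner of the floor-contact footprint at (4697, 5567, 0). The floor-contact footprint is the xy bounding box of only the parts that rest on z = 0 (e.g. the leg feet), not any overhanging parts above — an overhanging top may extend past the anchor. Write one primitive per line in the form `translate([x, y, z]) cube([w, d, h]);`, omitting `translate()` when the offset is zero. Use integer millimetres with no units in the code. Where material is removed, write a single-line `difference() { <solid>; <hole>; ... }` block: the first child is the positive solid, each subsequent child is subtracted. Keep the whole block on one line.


difference() { translate([317, 467, 0]) cube([4380, 200, 2970]); translate([2171, 467, 0]) cube([873, 200, 2030]); }
translate([317, 5367, 0]) cube([4380, 200, 2970]);
translate([317, 667, 0]) cube([200, 4700, 2970]);
translate([4497, 667, 0]) cube([200, 4700, 2970]);


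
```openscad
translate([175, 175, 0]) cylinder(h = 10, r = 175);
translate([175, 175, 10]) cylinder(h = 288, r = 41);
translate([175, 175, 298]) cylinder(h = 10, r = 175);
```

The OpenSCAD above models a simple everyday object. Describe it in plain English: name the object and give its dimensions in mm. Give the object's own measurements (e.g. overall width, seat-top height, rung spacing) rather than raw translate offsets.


A spool: two coaxial disc flanges of radius 175 mm and thickness 10 mm, joined by a core cylinder of radius 41 mm and height 288 mm. The lower flange rests on z = 0 and the three cylinders share a vertical axis.


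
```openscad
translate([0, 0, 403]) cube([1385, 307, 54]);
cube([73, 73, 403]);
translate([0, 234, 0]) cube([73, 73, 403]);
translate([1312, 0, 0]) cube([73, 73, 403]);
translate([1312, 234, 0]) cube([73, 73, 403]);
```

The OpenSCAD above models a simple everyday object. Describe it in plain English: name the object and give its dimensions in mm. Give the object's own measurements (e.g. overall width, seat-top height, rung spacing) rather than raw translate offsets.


A long wooden bench with a 1385 mm (x) × 307 mm (y) seat, 54 mm thick, its top surface 457 mm above the floor. Four 73 mm square legs at the seat corners, flush with the edges, run from z = 0 to the seat underside.


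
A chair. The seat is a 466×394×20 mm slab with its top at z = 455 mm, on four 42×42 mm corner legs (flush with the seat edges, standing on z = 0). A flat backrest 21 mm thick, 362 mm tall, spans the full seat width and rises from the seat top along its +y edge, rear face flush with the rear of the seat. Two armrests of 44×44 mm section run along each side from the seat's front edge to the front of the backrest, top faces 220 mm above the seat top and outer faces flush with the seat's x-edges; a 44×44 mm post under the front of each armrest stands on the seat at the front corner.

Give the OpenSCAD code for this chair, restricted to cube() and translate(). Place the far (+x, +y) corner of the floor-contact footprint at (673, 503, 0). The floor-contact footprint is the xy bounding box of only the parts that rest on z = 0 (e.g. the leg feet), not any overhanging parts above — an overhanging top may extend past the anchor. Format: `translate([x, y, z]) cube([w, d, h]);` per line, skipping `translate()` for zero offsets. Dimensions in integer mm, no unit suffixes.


translate([207, 109, 435]) cube([466, 394, 20]);
translate([207, 109, 0]) cube([42, 42, 435]);
translate([631, 109, 0]) cube([42, 42, 435]);
translate([207, 461, 0]) cube([42, 42, 435]);
translate([631, 461, 0]) cube([42, 42, 435]);
translate([207, 482, 455]) cube([466, 21, 362]);
translate([207, 109, 631]) cube([44, 373, 44]);
translate([629, 109, 631]) cube([44, 373, 44]);
translate([207, 109, 455]) cube([44, 44, 176]);
translate([629, 109, 455]) cube([44, 44, 176]);


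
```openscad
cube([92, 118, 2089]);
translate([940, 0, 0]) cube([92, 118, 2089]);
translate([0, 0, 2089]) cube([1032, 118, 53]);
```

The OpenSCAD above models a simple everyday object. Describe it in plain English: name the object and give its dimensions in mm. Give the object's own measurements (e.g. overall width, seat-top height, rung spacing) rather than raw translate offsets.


A door frame. The clear opening is 848 mm wide and 2089 mm high. Two 92 mm wide jambs, 118 mm deep, stand either side of the opening from the floor to the top of the opening. A 53 mm thick head sits across the top of both jambs, spanning the full outside width of the frame.


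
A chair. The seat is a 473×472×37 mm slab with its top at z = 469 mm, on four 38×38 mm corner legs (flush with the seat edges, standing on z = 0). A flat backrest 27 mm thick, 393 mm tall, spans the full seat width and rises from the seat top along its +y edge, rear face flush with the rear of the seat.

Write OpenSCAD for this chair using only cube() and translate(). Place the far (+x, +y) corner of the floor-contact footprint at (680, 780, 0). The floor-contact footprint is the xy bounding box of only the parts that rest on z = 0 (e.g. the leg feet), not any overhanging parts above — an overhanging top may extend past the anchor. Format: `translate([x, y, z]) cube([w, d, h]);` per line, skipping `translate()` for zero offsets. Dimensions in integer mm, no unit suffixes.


translate([207, 308, 432]) cube([473, 472, 37]);
translate([207, 308, 0]) cube([38, 38, 432]);
translate([642, 308, 0]) cube([38, 38, 432]);
translate([207, 742, 0]) cube([38, 38, 432]);
translate([642, 742, 0]) cube([38, 38, 432]);
translate([207, 753, 469]) cube([473, 27, 393]);


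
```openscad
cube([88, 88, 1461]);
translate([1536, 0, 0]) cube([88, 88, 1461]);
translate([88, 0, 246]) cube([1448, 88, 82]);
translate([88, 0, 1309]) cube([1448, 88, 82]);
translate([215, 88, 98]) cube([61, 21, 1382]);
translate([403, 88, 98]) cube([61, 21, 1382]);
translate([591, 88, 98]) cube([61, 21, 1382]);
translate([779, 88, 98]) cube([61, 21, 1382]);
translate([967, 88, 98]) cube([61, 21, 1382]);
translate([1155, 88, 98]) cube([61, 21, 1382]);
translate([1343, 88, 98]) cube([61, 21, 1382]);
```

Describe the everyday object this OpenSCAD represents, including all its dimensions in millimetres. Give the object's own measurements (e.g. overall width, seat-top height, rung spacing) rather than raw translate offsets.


A fence section. Two 88×88 mm posts, 1461 mm tall, stand on the floor with a clear span of 1448 mm between their inner faces. Two horizontal rails of 88×82 mm section span the gap between the posts with their undersides at z = 246 mm and z = 1309 mm, flush with the posts' −y face. 7 pickets, each 61 mm wide, 21 mm thick and 1382 mm tall, are fixed to the +y face of the rails with their bottoms at z = 98 mm, spaced across the span with a 127 mm gap after the −x post and between neighbouring pickets, with 132 mm left before the +x post.


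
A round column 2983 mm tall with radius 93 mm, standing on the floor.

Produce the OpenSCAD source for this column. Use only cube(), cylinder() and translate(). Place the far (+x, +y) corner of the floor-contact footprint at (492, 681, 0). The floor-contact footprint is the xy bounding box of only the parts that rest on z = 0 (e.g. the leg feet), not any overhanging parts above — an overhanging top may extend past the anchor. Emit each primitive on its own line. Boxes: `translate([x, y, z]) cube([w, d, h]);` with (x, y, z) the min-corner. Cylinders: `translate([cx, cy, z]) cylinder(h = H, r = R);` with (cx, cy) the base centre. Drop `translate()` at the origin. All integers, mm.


translate([399, 588, 0]) cylinder(h = 2983, r = 93);


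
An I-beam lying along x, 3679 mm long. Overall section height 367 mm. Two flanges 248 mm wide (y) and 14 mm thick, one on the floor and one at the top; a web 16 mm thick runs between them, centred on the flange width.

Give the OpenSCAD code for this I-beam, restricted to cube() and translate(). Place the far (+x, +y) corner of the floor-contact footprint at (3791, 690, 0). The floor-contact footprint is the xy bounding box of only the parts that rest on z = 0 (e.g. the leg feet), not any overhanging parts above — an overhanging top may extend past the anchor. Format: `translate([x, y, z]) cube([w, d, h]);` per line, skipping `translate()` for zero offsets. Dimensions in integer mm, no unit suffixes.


translate([112, 442, 0]) cube([3679, 248, 14]);
translate([112, 558, 14]) cube([3679, 16, 339]);
translate([112, 442, 353]) cube([3679, 248, 14]);


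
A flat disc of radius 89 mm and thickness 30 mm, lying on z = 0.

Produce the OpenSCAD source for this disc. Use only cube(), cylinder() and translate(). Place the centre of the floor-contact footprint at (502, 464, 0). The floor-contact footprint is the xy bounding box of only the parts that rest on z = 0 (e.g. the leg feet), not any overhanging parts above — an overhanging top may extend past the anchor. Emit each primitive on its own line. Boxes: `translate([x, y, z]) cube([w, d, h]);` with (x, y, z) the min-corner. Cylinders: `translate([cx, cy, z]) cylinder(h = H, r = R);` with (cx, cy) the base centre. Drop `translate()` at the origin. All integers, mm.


translate([502, 464, 0]) cylinder(h = 30, r = 89);


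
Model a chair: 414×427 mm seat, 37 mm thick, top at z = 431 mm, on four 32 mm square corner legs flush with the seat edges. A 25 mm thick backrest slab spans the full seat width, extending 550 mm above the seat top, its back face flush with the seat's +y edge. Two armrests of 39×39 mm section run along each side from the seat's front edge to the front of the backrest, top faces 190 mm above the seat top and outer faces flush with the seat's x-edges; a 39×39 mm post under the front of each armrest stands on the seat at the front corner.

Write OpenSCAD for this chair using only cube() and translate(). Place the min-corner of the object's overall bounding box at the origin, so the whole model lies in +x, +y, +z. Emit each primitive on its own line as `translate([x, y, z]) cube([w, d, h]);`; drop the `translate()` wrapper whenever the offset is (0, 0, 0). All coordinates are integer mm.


translate([0, 0, 394]) cube([414, 427, 37]);
cube([32, 32, 394]);
translate([382, 0, 0]) cube([32, 32, 394]);
translate([0, 395, 0]) cube([32, 32, 394]);
translate([382, 395, 0]) cube([32, 32, 394]);
translate([0, 402, 431]) cube([414, 25, 550]);
translate([0, 0, 582]) cube([39, 402, 39]);
translate([375, 0, 582]) cube([39, 402, 39]);
translate([0, 0, 431]) cube([39, 39, 151]);
translate([375, 0, 431]) cube([39, 39, 151]);


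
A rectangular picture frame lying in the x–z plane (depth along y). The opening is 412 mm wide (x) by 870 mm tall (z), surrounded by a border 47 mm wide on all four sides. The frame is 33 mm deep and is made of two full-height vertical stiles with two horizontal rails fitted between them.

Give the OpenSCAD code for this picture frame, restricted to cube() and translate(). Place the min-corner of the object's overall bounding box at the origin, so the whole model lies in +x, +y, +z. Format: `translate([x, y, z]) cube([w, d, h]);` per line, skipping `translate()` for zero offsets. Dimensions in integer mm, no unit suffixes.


cube([47, 33, 964]);
translate([459, 0, 0]) cube([47, 33, 964]);
translate([47, 0, 0]) cube([412, 33, 47]);
translate([47, 0, 917]) cube([412, 33, 47]);


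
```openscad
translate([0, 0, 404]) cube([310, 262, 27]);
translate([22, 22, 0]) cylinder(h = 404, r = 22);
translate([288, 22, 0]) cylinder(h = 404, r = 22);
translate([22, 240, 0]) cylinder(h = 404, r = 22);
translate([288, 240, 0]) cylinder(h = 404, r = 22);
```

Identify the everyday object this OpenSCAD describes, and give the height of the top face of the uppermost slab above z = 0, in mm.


A stool. The seat height is 431 mm.

A 310×262×27 slab at z = 404 on four corner cylinders — a stool. The seat top is 404 + 27 = 431 mm.


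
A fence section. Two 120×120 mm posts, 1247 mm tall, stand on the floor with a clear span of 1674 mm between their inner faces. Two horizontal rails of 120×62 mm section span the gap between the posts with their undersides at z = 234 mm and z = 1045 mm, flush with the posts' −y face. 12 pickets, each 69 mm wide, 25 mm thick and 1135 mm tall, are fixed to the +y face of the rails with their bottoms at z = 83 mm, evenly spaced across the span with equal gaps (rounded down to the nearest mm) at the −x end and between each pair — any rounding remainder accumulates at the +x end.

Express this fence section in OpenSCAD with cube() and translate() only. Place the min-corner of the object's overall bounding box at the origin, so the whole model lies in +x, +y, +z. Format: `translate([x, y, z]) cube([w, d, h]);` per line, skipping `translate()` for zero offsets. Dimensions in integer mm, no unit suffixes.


cube([120, 120, 1247]);
translate([1794, 0, 0]) cube([120, 120, 1247]);
translate([120, 0, 234]) cube([1674, 120, 62]);
translate([120, 0, 1045]) cube([1674, 120, 62]);
translate([185, 120, 83]) cube([69, 25, 1135]);
translate([319, 120, 83]) cube([69, 25, 1135]);
translate([453, 120, 83]) cube([69, 25, 1135]);
translate([587, 120, 83]) cube([69, 25, 1135]);
translate([721, 120, 83]) cube([69, 25, 1135]);
translate([855, 120, 83]) cube([69, 25, 1135]);
translate([989, 120, 83]) cube([69, 25, 1135]);
translate([1123, 120, 83]) cube([69, 25, 1135]);
translate([1257, 120, 83]) cube([69, 25, 1135]);
translate([1391, 120, 83]) cube([69, 25, 1135]);
translate([1525, 120, 83]) cube([69, 25, 1135]);
translate([1659, 120, 83]) cube([69, 25, 1135]);


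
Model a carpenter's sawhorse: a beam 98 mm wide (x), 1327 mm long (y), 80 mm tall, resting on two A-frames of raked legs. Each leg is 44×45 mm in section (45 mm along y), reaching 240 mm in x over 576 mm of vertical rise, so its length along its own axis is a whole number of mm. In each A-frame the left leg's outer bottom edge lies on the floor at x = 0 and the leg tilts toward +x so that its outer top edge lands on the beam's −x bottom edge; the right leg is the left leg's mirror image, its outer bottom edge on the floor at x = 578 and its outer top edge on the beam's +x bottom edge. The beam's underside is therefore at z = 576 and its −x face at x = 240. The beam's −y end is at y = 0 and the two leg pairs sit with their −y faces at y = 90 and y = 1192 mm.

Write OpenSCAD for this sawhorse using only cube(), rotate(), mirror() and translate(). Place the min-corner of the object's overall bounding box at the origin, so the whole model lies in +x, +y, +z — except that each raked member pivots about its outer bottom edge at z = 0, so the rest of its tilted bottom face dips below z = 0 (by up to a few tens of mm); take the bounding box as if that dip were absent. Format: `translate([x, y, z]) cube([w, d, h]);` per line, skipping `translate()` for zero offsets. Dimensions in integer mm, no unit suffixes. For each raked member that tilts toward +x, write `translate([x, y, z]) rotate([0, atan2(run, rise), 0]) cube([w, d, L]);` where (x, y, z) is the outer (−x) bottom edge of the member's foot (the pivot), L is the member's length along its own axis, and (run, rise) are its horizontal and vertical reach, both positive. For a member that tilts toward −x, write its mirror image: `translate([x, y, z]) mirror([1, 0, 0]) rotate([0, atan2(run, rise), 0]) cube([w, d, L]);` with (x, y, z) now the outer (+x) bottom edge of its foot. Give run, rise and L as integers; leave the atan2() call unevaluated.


translate([240, 0, 576]) cube([98, 1327, 80]);
translate([0, 90, 0]) rotate([0, atan2(240, 576), 0]) cube([44, 45, 624]);
translate([578, 90, 0]) mirror([1, 0, 0]) rotate([0, atan2(240, 576), 0]) cube([44, 45, 624]);
translate([0, 1192, 0]) rotate([0, atan2(240, 576), 0]) cube([44, 45, 624]);
translate([578, 1192, 0]) mirror([1, 0, 0]) rotate([0, atan2(240, 576), 0]) cube([44, 45, 624]);


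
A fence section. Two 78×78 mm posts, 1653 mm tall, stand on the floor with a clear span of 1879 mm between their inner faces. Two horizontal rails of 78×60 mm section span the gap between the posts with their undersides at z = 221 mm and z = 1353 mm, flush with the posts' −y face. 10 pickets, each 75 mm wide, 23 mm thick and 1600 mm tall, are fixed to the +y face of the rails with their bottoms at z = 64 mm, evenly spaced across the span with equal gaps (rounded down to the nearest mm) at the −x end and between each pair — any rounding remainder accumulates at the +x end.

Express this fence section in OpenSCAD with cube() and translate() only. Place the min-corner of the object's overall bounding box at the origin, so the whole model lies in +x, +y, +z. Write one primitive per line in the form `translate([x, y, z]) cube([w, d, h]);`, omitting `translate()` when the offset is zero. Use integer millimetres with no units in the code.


cube([78, 78, 1653]);
translate([1957, 0, 0]) cube([78, 78, 1653]);
translate([78, 0, 221]) cube([1879, 78, 60]);
translate([78, 0, 1353]) cube([1879, 78, 60]);
translate([180, 78, 64]) cube([75, 23, 1600]);
translate([357, 78, 64]) cube([75, 23, 1600]);
translate([534, 78, 64]) cube([75, 23, 1600]);
translate([711, 78, 64]) cube([75, 23, 1600]);
translate([888, 78, 64]) cube([75, 23, 1600]);
translate([1065, 78, 64]) cube([75, 23, 1600]);
translate([1242, 78, 64]) cube([75, 23, 1600]);
translate([1419, 78, 64]) cube([75, 23, 1600]);
translate([1596, 78, 64]) cube([75, 23, 1600]);
translate([1773, 78, 64]) cube([75, 23, 1600]);


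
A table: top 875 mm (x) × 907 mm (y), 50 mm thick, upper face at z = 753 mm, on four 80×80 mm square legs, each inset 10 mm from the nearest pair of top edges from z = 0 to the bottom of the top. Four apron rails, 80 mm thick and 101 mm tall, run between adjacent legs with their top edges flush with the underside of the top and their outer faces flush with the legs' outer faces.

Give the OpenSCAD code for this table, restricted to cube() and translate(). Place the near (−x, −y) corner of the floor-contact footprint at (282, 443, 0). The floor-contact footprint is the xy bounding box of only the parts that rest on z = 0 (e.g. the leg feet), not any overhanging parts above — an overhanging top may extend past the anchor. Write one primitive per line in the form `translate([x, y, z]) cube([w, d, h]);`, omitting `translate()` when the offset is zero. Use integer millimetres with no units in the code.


translate([272, 433, 703]) cube([875, 907, 50]);
translate([282, 443, 0]) cube([80, 80, 703]);
translate([1057, 443, 0]) cube([80, 80, 703]);
translate([282, 1250, 0]) cube([80, 80, 703]);
translate([1057, 1250, 0]) cube([80, 80, 703]);
translate([362, 443, 602]) cube([695, 80, 101]);
translate([362, 1250, 602]) cube([695, 80, 101]);
translate([282, 523, 602]) cube([80, 727, 101]);
translate([1057, 523, 602]) cube([80, 727, 101]);


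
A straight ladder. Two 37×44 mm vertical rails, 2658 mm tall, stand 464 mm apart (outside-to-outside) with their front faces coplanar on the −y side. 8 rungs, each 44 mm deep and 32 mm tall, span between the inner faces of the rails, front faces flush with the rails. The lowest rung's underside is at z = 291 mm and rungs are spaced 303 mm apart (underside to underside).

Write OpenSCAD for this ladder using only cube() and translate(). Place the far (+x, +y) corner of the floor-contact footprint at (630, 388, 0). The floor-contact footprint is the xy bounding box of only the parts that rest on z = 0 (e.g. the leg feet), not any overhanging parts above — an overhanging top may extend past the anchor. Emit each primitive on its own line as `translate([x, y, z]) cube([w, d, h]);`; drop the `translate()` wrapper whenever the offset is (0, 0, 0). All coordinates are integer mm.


// rung span = 464 - 2*37 = 390
// rung[k] z = 291 + k*303
translate([166, 344, 0]) cube([37, 44, 2658]);
translate([593, 344, 0]) cube([37, 44, 2658]);
translate([203, 344, 291]) cube([390, 44, 32]);
translate([203, 344, 594]) cube([390, 44, 32]);
translate([203, 344, 897]) cube([390, 44, 32]);
translate([203, 344, 1200]) cube([390, 44, 32]);
translate([203, 344, 1503]) cube([390, 44, 32]);
translate([203, 344, 1806]) cube([390, 44, 32]);
translate([203, 344, 2109]) cube([390, 44, 32]);
translate([203, 344, 2412]) cube([390, 44, 32]);


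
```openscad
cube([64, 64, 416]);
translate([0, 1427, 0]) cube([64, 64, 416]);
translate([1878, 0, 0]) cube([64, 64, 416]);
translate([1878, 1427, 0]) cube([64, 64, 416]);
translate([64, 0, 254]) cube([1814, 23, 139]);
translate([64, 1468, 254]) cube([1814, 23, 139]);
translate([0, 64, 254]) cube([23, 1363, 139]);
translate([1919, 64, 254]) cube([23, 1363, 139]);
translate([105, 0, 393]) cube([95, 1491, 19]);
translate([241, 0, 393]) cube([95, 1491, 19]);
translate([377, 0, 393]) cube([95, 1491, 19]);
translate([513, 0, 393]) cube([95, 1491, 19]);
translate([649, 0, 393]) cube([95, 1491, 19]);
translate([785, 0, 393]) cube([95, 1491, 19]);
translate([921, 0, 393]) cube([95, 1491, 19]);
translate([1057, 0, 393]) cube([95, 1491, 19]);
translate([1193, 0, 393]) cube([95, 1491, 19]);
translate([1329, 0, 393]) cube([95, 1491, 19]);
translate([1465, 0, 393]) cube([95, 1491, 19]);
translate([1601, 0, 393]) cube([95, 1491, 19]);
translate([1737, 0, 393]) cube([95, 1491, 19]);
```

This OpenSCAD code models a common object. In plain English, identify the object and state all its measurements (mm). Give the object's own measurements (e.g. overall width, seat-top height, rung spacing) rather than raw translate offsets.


A bed frame 1942 mm long (x) by 1491 mm wide (y). Four 64×64 mm corner posts, 416 mm tall, at the corners of the footprint. Four rails of 23 mm thickness and 139 mm height run between adjacent posts with their undersides at z = 254 mm, their outer faces flush with the outside of the frame (the two x-running rails run between the posts' inner faces; the two y-running rails run between the posts' inner faces). 13 slats, each 95 mm wide (x) and 19 mm thick, lie across the top of the two x-running rails, running the full 1491 mm width of the frame in y; along x they sit between the end posts with a 41 mm gap after the −x posts and between neighbouring slats, leaving 46 mm before the +x posts.


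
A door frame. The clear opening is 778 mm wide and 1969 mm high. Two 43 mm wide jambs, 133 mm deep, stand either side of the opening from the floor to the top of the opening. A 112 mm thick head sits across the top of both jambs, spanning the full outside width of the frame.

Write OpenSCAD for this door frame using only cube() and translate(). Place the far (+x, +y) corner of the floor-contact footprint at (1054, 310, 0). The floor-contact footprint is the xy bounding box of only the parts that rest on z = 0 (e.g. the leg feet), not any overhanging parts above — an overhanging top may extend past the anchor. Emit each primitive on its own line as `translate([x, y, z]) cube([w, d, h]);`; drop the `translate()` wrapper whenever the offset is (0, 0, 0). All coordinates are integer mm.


translate([190, 177, 0]) cube([43, 133, 1969]);
translate([1011, 177, 0]) cube([43, 133, 1969]);
translate([190, 177, 1969]) cube([864, 133, 112]);


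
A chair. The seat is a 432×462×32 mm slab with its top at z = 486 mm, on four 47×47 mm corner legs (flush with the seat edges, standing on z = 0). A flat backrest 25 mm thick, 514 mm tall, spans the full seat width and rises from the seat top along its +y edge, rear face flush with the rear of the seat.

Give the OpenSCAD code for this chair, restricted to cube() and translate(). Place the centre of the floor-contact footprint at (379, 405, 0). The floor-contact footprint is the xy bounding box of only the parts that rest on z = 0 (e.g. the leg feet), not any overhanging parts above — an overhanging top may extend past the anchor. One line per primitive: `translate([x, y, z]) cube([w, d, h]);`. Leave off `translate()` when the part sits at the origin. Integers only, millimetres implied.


translate([163, 174, 454]) cube([432, 462, 32]);
translate([163, 174, 0]) cube([47, 47, 454]);
translate([548, 174, 0]) cube([47, 47, 454]);
translate([163, 589, 0]) cube([47, 47, 454]);
translate([548, 589, 0]) cube([47, 47, 454]);
translate([163, 611, 486]) cube([432, 25, 514]);


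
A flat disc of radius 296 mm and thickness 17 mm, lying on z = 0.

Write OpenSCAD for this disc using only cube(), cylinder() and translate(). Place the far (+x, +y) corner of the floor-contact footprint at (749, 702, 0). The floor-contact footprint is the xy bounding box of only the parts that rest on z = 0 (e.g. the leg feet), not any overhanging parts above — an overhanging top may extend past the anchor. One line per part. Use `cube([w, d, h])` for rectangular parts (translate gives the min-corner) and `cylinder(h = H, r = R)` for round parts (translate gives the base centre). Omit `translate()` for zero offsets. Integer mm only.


translate([453, 406, 0]) cylinder(h = 17, r = 296);


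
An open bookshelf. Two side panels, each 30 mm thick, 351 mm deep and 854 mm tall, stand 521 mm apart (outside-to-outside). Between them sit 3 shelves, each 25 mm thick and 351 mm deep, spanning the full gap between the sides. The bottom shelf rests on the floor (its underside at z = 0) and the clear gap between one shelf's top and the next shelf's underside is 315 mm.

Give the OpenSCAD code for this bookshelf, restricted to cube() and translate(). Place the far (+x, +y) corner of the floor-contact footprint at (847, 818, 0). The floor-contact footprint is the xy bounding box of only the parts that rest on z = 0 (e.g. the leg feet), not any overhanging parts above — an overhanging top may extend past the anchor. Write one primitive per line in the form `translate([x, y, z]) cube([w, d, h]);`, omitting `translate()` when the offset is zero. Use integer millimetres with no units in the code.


translate([326, 467, 0]) cube([30, 351, 854]);
translate([817, 467, 0]) cube([30, 351, 854]);
translate([356, 467, 0]) cube([461, 351, 25]);
translate([356, 467, 340]) cube([461, 351, 25]);
translate([356, 467, 680]) cube([461, 351, 25]);


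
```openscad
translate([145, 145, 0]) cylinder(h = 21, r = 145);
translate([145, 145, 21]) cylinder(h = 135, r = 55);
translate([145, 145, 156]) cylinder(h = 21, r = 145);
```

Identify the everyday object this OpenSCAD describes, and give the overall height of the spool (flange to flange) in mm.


A spool. The overall height is 177 mm.

Three coaxial cylinders, large–small–large — a spool. Two 21 mm flanges and a 135 mm core give 21 + 135 + 21 = 177 mm.


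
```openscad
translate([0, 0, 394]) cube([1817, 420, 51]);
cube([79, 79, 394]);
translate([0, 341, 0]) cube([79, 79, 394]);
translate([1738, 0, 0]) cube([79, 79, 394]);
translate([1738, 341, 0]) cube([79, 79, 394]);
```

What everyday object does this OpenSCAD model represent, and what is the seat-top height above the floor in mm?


A bench. The seat-top height is 445 mm.

A long slab on four corner posts — a bench. The slab sits at z = 394 with thickness 51, so the top is 394 + 51 = 445 mm.


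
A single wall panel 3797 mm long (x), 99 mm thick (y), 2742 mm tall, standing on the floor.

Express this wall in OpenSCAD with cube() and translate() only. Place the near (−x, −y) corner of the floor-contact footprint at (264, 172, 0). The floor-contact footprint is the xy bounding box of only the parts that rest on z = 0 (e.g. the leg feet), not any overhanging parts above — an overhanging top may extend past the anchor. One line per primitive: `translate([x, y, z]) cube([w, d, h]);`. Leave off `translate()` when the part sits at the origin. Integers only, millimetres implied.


translate([264, 172, 0]) cube([3797, 99, 2742]);


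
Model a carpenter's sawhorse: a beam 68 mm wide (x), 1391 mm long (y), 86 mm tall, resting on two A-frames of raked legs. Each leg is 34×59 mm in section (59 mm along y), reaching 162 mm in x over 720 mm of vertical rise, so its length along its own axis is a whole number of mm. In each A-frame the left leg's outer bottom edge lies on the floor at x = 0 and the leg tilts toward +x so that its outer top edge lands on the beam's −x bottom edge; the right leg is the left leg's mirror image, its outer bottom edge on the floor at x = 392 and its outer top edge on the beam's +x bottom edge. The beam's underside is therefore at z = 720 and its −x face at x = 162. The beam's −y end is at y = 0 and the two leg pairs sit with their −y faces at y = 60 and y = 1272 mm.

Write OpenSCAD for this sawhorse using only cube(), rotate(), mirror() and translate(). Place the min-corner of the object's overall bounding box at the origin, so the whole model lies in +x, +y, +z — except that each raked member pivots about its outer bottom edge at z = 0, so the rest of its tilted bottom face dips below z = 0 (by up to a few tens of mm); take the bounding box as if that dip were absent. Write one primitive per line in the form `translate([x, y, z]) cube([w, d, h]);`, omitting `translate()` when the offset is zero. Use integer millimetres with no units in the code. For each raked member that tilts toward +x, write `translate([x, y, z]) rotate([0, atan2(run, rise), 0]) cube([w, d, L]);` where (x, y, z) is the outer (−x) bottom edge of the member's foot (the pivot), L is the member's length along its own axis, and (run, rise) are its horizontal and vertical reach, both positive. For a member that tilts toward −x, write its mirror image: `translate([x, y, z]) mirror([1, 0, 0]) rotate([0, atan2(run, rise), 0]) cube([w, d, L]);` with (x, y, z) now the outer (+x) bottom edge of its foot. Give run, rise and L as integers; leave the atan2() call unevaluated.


translate([162, 0, 720]) cube([68, 1391, 86]);
translate([0, 60, 0]) rotate([0, atan2(162, 720), 0]) cube([34, 59, 738]);
translate([392, 60, 0]) mirror([1, 0, 0]) rotate([0, atan2(162, 720), 0]) cube([34, 59, 738]);
translate([0, 1272, 0]) rotate([0, atan2(162, 720), 0]) cube([34, 59, 738]);
translate([392, 1272, 0]) mirror([1, 0, 0]) rotate([0, atan2(162, 720), 0]) cube([34, 59, 738]);


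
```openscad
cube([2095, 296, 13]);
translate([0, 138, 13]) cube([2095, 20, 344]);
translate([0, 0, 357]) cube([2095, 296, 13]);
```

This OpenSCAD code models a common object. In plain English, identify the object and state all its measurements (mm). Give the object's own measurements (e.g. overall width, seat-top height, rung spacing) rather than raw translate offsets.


An I-beam lying along x, 2095 mm long. Overall section height 370 mm. Two flanges 296 mm wide (y) and 13 mm thick, one on the floor and one at the top; a web 20 mm thick runs between them, centred on the flange width.


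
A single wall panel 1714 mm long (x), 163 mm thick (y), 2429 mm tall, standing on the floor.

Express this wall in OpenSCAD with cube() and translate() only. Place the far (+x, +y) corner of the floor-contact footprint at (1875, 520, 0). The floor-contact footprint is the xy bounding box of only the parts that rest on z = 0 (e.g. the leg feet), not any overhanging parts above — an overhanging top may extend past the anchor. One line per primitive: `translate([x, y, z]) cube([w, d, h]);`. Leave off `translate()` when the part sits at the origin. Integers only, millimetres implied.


translate([161, 357, 0]) cube([1714, 163, 2429]);


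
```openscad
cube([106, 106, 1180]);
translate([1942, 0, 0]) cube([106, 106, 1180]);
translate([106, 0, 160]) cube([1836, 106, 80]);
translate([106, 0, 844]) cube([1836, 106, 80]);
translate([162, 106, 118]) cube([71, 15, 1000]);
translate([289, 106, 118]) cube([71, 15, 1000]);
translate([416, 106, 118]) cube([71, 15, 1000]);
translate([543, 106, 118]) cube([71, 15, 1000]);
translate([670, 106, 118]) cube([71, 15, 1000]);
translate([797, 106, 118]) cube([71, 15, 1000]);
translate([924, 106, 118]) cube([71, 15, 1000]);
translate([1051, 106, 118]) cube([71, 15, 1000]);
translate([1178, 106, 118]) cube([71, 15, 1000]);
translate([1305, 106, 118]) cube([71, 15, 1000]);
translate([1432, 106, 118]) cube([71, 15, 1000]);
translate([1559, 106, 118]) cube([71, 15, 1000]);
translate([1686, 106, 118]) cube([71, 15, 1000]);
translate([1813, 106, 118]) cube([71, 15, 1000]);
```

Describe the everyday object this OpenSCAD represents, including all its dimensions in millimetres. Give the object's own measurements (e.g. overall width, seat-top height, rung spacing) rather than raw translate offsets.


A fence section. Two 106×106 mm posts, 1180 mm tall, stand on the floor with a clear span of 1836 mm between their inner faces. Two horizontal rails of 106×80 mm section span the gap between the posts with their undersides at z = 160 mm and z = 844 mm, flush with the posts' −y face. 14 pickets, each 71 mm wide, 15 mm thick and 1000 mm tall, are fixed to the +y face of the rails with their bottoms at z = 118 mm, spaced across the span with a 56 mm gap after the −x post and between neighbouring pickets, with 58 mm left before the +x post.
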